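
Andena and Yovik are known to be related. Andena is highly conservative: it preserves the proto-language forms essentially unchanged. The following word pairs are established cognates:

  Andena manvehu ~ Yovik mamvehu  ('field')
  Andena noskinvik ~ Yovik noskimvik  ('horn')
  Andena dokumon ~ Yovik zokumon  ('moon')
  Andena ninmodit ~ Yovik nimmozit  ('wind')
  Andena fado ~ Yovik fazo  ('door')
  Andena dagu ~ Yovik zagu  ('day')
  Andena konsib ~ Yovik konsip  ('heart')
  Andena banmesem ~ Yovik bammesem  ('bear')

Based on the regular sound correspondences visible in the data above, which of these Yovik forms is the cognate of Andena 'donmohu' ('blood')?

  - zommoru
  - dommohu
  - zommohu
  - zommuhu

dokumon ~ zokumon — Andena d corresponds to Yovik z word-initially before a back vowel.
ninmodit ~ nimmozit, banmesem ~ bammesem — Andena n corresponds to Yovik m after a vowel, before a nasal.
Applying these to Andena 'donmohu':
  donmohu → zonmohu   (d→z word-initially before a back vowel)
  zonmohu → zommohu   (n→m after a vowel, before a nasal)
So the Yovik cognate is 'zommohu'.

zommohu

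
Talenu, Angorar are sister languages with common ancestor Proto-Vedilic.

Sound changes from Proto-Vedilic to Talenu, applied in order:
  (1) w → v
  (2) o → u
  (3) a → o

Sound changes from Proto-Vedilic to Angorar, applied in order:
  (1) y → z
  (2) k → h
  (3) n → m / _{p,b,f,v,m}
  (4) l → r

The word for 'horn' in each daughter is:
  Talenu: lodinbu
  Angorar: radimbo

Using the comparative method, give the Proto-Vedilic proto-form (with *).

Position 1: Talenu has l, Angorar has r. Talenu preserves l here (none of its changes turn any other segment into l), so the proto-segment is *l.
Position 7: Talenu has u, Angorar has o. Angorar preserves o here (none of its changes turn any other segment into o), so the proto-segment is *o.
This points to *ladinbo. Verify forward in each daughter:
Talenu: *ladinbo > ladinbu > lodinbu  (by vowel merger, vowel merger)
Angorar: start from *ladinbo.
  rule 1: no change — ladinbo
  rule 2: no change — ladinbo
  rule 3 (nasal place assimilation): ladinbo → ladimbo
  rule 4 (unconditioned shift): ladimbo → radimbo
  ⇒ Angorar radimbo
*ladinbo is the unique common source.

*ladinbo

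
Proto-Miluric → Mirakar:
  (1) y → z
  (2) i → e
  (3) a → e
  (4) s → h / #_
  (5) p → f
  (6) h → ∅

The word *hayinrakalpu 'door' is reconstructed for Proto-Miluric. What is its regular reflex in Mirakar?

ezenrekelfu

Mirakar: start from *hayinrakalpu.
  rule 1 (unconditioned shift): hayinrakalpu → hazinrakalpu
  rule 2 (vowel merger): hazinrakalpu → hazenrakalpu
  rule 3 (vowel merger): hazenrakalpu → hezenrekelpu
  rule 4: no change — hezenrekelpu
  rule 5 (unconditioned shift): hezenrekelpu → hezenrekelfu
  rule 6 (h-loss): hezenrekelfu → ezenrekelfu
  ⇒ Mirakar ezenrekelfu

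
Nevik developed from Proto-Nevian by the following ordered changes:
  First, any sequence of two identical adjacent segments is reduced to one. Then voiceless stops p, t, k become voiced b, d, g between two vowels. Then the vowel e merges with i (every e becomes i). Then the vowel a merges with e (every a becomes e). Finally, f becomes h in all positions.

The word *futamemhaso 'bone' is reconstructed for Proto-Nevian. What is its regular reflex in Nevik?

hudemimheso

Nevik: *futamemhaso > fudamemhaso > fudamimhaso > fudemimheso > hudemimheso  (by intervocalic voicing, vowel merger, vowel merger, unconditioned shift)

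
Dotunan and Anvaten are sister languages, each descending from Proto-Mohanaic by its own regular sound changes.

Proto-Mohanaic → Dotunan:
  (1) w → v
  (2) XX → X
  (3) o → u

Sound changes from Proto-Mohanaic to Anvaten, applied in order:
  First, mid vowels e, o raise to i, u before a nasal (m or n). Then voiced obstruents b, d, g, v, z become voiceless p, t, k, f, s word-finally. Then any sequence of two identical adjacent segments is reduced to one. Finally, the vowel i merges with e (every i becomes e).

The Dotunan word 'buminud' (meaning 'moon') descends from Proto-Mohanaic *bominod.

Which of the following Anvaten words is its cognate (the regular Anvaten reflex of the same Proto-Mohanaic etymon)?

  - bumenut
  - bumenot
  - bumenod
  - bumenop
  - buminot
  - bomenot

Anvaten: *bominod > buminod > buminot > bumenot  (by pre-nasal raising, final devoicing, vowel merger)
The other candidates each miss or misapply at least one Anvaten change.

bumenot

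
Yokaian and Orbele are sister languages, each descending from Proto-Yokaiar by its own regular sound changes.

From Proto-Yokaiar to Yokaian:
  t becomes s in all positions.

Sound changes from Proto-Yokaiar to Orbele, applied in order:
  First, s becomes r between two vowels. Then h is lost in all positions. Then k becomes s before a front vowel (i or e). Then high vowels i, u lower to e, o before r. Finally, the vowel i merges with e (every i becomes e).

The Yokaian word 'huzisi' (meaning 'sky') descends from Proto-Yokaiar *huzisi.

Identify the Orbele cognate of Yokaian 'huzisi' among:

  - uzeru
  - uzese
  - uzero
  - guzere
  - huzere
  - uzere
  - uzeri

uzere

Orbele: *huzisi
  huzisi → huziri   [rhotacism]
  huziri → uziri   [h-loss]
  uziri (rule 3 does not apply)
  uziri → uzeri   [pre-rhotic lowering]
  uzeri → uzere   [vowel merger]
  giving Orbele uzere.
Among the options, 'uzere' alone shows every Orbele change applied in order.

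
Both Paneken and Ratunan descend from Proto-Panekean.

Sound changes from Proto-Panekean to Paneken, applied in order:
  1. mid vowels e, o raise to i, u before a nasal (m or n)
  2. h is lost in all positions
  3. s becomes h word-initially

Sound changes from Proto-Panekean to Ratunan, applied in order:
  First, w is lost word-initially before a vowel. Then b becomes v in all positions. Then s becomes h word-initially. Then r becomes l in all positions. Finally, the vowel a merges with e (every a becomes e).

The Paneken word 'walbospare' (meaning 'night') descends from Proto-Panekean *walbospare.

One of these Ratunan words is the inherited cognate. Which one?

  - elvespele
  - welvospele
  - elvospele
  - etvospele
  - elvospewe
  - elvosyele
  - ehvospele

elvospele

Ratunan: *walbospare
  walbospare → albospare   [glide loss]
  albospare → alvospare   [unconditioned shift]
  alvospare (rule 3 does not apply)
  alvospare → alvospale   [unconditioned shift]
  alvospale → elvospele   [vowel merger]
  giving Ratunan elvospele.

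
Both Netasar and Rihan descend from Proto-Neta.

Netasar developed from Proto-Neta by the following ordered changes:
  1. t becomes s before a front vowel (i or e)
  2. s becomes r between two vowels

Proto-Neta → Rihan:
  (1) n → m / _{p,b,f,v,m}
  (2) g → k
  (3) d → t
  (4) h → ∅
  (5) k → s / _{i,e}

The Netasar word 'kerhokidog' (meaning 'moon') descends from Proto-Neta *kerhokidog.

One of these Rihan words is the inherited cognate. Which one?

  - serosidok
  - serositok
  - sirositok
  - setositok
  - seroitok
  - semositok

Rihan: start from *kerhokidog.
  rule 1: no change — kerhokidog
  rule 2 (unconditioned shift): kerhokidog → kerhokidok
  rule 3 (unconditioned shift): kerhokidok → kerhokitok
  rule 4 (h-loss): kerhokitok → kerokitok
  rule 5 (palatalisation): kerokitok → serositok
  ⇒ Rihan serositok
Only 'serositok' matches the regular Rihan development of *kerhokidog.

serositok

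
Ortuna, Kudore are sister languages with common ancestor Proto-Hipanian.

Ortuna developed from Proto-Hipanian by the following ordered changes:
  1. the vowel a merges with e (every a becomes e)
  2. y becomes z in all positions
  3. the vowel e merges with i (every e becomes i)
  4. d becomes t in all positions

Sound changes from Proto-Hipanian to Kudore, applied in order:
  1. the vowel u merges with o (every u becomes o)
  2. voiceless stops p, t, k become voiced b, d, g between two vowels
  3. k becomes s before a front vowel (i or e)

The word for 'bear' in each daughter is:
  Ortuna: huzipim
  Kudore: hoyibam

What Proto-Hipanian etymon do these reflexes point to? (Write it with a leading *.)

*huyipam

Position 3: Ortuna has z, Kudore has y. Kudore preserves y here (none of its changes turn any other segment into y), so the proto-segment is *y.
Position 6: Ortuna has i, Kudore has a. Kudore preserves a here (none of its changes turn any other segment into a), so the proto-segment is *a.
Position 2: Ortuna has u, Kudore has o. Ortuna preserves u here (none of its changes turn any other segment into u), so the proto-segment is *u.
This points to *huyipam. Verify forward in each daughter:
Ortuna: start from *huyipam.
  rule 1 (vowel merger): huyipam → huyipem
  rule 2 (unconditioned shift): huyipem → huzipem
  rule 3 (vowel merger): huzipem → huzipim
  rule 4: no change — huzipim
  ⇒ Ortuna huzipim
Kudore: start from *huyipam.
  rule 1 (vowel merger): huyipam → hoyipam
  rule 2 (intervocalic voicing): hoyipam → hoyibam
  rule 3: no change — hoyibam
  ⇒ Kudore hoyibam
No other proto-form is consistent with every reflex, so the reconstruction is *huyipam.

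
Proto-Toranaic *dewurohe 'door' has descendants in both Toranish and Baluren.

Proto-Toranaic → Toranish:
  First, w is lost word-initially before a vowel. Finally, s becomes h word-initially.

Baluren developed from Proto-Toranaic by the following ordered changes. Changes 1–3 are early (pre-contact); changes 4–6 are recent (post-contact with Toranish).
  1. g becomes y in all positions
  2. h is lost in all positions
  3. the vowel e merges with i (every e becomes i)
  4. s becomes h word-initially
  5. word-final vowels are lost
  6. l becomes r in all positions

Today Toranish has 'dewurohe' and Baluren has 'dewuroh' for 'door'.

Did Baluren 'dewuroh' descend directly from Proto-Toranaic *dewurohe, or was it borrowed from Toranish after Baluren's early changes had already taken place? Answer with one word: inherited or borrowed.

If inherited, *dewurohe would pass through all of Baluren's changes:
Baluren: start from *dewurohe.
  rule 1: no change — dewurohe
  rule 2 (h-loss): dewurohe → dewuroe
  rule 3 (vowel merger): dewuroe → diwuroi
  rule 4: no change — diwuroi
  rule 5 (apocope): diwuroi → diwuro
  rule 6: no change — diwuro
  ⇒ Baluren diwuro
If borrowed from Toranish 'dewurohe' after the early changes, it would undergo only the recent ones:
  rule 4 (debuccalisation): no change (dewurohe)
  rule 5 (apocope): dewurohe → dewuroh
  rule 6 (unconditioned shift): no change (dewuroh)
  ⇒ as a loan: dewuroh
Baluren 'dewuroh' matches the loan outcome 'dewuroh', not the inherited 'diwuro' — it skipped the early Baluren changes, so it was borrowed from Toranish.

borrowed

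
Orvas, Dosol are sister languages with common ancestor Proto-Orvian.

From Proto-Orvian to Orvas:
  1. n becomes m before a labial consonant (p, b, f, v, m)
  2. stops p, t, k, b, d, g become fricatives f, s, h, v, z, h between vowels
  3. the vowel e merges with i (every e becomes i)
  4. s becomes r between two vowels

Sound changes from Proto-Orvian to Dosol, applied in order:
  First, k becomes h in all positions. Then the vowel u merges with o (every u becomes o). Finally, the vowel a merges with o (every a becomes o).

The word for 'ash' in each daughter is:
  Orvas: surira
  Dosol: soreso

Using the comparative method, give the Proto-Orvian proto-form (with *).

*suresa

Position 6: Orvas has a, Dosol has o. Orvas preserves a here (none of its changes turn any other segment into a), so the proto-segment is *a.
Position 5: Orvas has r, Dosol has s. Dosol preserves s here (none of its changes turn any other segment into s), so the proto-segment is *s.
Position 4: Orvas has i, Dosol has e. Dosol preserves e here (none of its changes turn any other segment into e), so the proto-segment is *e.
This points to *suresa. Verify forward in each daughter:
Orvas: start from *suresa.
  rule 1: no change — suresa
  rule 2: no change — suresa
  rule 3 (vowel merger): suresa → surisa
  rule 4 (rhotacism): surisa → surira
  ⇒ Orvas surira
Dosol: *suresa
  suresa (rule 1 does not apply)
  suresa → soresa   [vowel merger]
  soresa → soreso   [vowel merger]
  giving Dosol soreso.
No other proto-form is consistent with every reflex, so the reconstruction is *suresa.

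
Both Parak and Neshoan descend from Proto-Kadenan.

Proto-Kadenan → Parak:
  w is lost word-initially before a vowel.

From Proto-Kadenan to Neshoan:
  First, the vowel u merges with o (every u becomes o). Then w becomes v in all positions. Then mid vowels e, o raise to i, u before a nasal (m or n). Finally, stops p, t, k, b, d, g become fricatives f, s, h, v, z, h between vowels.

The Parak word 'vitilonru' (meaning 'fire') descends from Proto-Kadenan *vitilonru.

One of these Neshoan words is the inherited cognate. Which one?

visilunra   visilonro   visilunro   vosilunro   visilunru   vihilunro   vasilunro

visilunro

Neshoan: *vitilonru
  vitilonru → vitilonro   [vowel merger]
  vitilonro (rule 2 does not apply)
  vitilonro → vitilunro   [pre-nasal raising]
  vitilunro → visilunro   [intervocalic lenition]
  giving Neshoan visilunro.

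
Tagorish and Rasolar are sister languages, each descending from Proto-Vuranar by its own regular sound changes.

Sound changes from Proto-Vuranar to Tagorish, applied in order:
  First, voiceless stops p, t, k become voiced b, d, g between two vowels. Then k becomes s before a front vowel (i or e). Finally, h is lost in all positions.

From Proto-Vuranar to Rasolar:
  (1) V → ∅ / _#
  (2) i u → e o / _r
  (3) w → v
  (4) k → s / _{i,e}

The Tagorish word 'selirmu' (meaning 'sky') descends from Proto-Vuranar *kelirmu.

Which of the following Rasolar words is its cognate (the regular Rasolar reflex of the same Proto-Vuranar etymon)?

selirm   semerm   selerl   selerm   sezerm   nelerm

Rasolar: *kelirmu > kelirm > kelerm > selerm  (by apocope, pre-rhotic lowering, palatalisation)
Only 'selerm' matches the regular Rasolar development of *kelirmu.

selerm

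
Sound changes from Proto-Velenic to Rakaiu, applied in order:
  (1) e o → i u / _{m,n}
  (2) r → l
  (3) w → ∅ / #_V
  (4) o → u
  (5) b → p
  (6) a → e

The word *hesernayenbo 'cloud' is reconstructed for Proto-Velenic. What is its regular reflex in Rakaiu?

Rakaiu: *hesernayenbo > hesernayinbo > heselnayinbo > heselnayinbu > heselnayinpu > heselneyinpu  (by pre-nasal raising, unconditioned shift, vowel merger, unconditioned shift, vowel merger)

heselneyinpu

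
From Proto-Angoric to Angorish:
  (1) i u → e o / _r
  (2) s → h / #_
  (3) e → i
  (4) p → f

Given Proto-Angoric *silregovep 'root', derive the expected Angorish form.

hilrigovif

Angorish: *silregovep
  silregovep (rule 1 does not apply)
  silregovep → hilregovep   [debuccalisation]
  hilregovep → hilrigovip   [vowel merger]
  hilrigovip → hilrigovif   [unconditioned shift]
  giving Angorish hilrigovif.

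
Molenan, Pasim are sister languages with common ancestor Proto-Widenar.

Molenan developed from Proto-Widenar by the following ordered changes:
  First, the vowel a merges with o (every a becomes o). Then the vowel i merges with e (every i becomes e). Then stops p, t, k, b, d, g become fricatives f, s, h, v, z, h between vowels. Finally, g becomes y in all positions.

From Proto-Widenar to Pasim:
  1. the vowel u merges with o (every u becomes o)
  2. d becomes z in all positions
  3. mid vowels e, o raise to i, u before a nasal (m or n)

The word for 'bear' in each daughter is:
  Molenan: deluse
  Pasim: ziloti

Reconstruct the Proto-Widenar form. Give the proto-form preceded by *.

*diluti

Position 2: Molenan has e, Pasim has i. Taking the neighbouring segments as reconstructed: Molenan e could go back to *e or *i; Pasim i can only go back to *i — the one source consistent with every daughter is *i.
Position 6: Molenan has e, Pasim has i. Taking the neighbouring segments as reconstructed: Molenan e could go back to *e or *i; Pasim i can only go back to *i — the one source consistent with every daughter is *i.
Position 5: Molenan has s, Pasim has t. Pasim preserves t here (none of its changes turn any other segment into t), so the proto-segment is *t.
Verify the candidate proto-form against each daughter:
Molenan: *diluti > delute > deluse  (by vowel merger, intervocalic lenition)
Pasim: *diluti > diloti > ziloti  (by vowel merger, unconditioned shift)
*diluti is the unique common source.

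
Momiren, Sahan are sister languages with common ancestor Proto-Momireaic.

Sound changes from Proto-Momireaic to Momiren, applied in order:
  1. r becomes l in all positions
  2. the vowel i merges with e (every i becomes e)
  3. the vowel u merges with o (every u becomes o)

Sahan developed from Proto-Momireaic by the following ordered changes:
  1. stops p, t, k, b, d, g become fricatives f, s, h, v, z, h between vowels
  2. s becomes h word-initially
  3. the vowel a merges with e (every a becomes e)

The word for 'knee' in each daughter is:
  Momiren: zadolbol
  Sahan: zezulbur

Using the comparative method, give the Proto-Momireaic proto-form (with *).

*zadulbur

Position 8: Momiren has l, Sahan has r. Sahan preserves r here (none of its changes turn any other segment into r), so the proto-segment is *r.
Position 2: Momiren has a, Sahan has e. Momiren preserves a here (none of its changes turn any other segment into a), so the proto-segment is *a.
Position 4: Momiren has o, Sahan has u. Sahan preserves u here (none of its changes turn any other segment into u), so the proto-segment is *u.
This points to *zadulbur. Verify forward in each daughter:
Momiren: start from *zadulbur.
  rule 1 (unconditioned shift): zadulbur → zadulbul
  rule 2: no change — zadulbul
  rule 3 (vowel merger): zadulbul → zadolbol
  ⇒ Momiren zadolbol
Sahan: *zadulbur
  zadulbur → zazulbur   [intervocalic lenition]
  zazulbur (rule 2 does not apply)
  zazulbur → zezulbur   [vowel merger]
  giving Sahan zezulbur.
*zadulbur is the unique common source.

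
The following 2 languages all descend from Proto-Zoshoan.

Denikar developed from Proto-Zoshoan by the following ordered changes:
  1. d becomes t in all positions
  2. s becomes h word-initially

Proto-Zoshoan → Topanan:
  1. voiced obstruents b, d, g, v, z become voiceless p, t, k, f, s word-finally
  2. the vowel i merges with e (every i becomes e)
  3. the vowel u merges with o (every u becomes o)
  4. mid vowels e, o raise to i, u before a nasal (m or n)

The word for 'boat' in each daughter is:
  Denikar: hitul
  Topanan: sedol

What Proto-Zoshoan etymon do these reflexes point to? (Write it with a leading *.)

Position 1: Denikar has h, Topanan has s. Taking the neighbouring segments as reconstructed: Denikar h could go back to *s or *h; Topanan s can only go back to *s — the one source consistent with every daughter is *s.
Position 2: Denikar has i, Topanan has e. Denikar preserves i here (none of its changes turn any other segment into i), so the proto-segment is *i.
Position 3: Denikar has t, Topanan has d. Topanan preserves d here (none of its changes turn any other segment into d), so the proto-segment is *d.
Verify the candidate proto-form against each daughter:
Denikar: *sidul > situl > hitul  (by unconditioned shift, debuccalisation)
Topanan: *sidul > sedul > sedol  (by vowel merger, vowel merger)
*sidul is the unique common source.

*sidul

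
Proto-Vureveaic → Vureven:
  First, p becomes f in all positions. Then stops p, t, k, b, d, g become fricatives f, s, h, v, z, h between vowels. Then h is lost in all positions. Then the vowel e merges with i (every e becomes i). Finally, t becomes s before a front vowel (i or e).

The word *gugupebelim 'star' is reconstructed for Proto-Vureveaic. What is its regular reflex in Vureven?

guufivilim

Vureven: start from *gugupebelim.
  rule 1 (unconditioned shift): gugupebelim → gugufebelim
  rule 2 (intervocalic lenition): gugufebelim → guhufevelim
  rule 3 (h-loss): guhufevelim → guufevelim
  rule 4 (vowel merger): guufevelim → guufivilim
  rule 5: no change — guufivilim
  ⇒ Vureven guufivilim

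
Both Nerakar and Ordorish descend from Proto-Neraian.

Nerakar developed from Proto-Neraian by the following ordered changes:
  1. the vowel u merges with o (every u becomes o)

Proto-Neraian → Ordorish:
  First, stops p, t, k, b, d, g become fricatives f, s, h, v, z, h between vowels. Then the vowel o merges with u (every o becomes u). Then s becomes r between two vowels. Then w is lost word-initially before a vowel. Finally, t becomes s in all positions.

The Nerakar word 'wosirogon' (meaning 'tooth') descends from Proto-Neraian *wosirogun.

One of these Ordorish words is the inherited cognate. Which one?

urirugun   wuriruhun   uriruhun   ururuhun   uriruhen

uriruhun

Ordorish: *wosirogun > wosirohun > wusiruhun > wuriruhun > uriruhun  (by intervocalic lenition, vowel merger, rhotacism, glide loss)
Only 'uriruhun' matches the regular Ordorish development of *wosirogun.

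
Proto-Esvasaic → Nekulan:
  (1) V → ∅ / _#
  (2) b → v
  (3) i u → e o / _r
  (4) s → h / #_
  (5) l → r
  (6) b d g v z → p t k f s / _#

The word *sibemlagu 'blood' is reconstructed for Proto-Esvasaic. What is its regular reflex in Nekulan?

hivemrak

Nekulan: *sibemlagu > sibemlag > sivemlag > hivemlag > hivemrag > hivemrak  (by apocope, unconditioned shift, debuccalisation, unconditioned shift, final devoicing)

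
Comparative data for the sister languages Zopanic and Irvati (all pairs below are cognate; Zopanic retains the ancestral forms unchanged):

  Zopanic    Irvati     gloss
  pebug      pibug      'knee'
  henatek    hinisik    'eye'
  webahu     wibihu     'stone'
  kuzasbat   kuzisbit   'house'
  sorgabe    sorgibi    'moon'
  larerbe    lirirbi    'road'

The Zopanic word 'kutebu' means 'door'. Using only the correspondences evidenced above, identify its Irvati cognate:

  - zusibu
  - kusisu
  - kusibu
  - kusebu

henatek ~ hinisik — Zopanic t corresponds to Irvati s between vowels (before a front vowel).
pebug ~ pibug, webahu ~ wibihu — Zopanic e corresponds to Irvati i after a consonant, before a labial obstruent.
Applying these to Zopanic 'kutebu':
  kutebu → kusebu   (t→s between vowels (before a front vowel))
  kusebu → kusibu   (e→i after a consonant, before a labial obstruent)
So the Irvati cognate is 'kusibu'.

kusibu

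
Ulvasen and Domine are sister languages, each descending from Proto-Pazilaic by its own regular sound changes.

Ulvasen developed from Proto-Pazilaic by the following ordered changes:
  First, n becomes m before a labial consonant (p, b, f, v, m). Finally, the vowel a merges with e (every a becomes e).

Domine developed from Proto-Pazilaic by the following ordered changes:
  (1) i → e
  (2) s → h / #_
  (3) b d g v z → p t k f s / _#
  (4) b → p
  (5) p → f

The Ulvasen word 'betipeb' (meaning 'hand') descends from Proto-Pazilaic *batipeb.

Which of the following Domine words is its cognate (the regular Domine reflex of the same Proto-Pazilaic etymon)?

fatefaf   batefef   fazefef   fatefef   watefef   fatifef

Domine: *batipeb > batepeb > batepep > patepep > fatefef  (by vowel merger, final devoicing, unconditioned shift, unconditioned shift)
Among the options, 'fatefef' alone shows every Domine change applied in order.

fatefef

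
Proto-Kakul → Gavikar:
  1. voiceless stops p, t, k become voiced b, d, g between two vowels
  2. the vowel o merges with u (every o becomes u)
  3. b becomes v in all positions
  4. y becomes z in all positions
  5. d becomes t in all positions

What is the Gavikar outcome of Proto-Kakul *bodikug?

vutigug

Gavikar: *bodikug > bodigug > budigug > vudigug > vutigug  (by intervocalic voicing, vowel merger, unconditioned shift, unconditioned shift)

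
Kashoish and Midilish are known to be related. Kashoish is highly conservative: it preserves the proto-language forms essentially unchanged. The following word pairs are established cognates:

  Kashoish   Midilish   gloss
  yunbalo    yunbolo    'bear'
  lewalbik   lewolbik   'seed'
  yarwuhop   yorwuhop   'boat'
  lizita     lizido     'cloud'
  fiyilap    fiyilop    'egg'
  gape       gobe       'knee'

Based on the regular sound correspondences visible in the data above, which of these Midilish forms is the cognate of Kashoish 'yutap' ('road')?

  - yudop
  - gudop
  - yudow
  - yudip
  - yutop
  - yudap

yudop

lizita ~ lizido — Kashoish t corresponds to Midilish d between vowels (before a back vowel).
fiyilap ~ fiyilop, gape ~ gobe — Kashoish a corresponds to Midilish o after a consonant, before a labial obstruent.
Applying these to Kashoish 'yutap':
  yutap → yudap   (t→d between vowels (before a back vowel))
  yudap → yudop   (a→o after a consonant, before a labial obstruent)
So the Midilish cognate is 'yudop'.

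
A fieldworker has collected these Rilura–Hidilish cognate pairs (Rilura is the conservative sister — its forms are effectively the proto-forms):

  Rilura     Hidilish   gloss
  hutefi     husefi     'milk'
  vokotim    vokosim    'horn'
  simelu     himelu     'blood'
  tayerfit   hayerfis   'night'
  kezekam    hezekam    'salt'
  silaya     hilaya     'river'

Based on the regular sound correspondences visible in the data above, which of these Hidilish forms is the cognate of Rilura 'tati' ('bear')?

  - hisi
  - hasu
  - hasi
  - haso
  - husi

tayerfit ~ hayerfis — Rilura t corresponds to Hidilish h word-initially before a back vowel.
vokotim ~ vokosim — Rilura t corresponds to Hidilish s between vowels (before a front vowel).
Applying these to Rilura 'tati':
  tati → hati   (t→h word-initially before a back vowel)
  hati → hasi   (t→s between vowels (before a front vowel))
So the Hidilish cognate is 'hasi'.

hasi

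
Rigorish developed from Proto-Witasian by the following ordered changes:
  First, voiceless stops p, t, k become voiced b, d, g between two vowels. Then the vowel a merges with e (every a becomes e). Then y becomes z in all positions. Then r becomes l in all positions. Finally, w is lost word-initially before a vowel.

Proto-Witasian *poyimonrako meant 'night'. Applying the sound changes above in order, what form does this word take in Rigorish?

Rigorish: *poyimonrako > poyimonrago > poyimonrego > pozimonrego > pozimonlego  (by intervocalic voicing, vowel merger, unconditioned shift, unconditioned shift)

pozimonlego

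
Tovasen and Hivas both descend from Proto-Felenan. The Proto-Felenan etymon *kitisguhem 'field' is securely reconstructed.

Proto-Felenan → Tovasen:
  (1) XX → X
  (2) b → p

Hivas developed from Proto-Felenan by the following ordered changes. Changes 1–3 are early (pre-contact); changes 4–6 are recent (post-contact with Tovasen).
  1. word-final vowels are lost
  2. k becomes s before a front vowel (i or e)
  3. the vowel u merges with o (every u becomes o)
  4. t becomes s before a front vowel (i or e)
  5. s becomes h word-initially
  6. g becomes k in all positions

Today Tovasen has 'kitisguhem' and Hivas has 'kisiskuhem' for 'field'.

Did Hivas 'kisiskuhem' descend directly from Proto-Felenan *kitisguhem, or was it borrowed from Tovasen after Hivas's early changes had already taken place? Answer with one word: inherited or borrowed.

borrowed

If inherited, *kitisguhem would pass through all of Hivas's changes:
Hivas: start from *kitisguhem.
  rule 1: no change — kitisguhem
  rule 2 (palatalisation): kitisguhem → sitisguhem
  rule 3 (vowel merger): sitisguhem → sitisgohem
  rule 4 (palatalisation): sitisgohem → sisisgohem
  rule 5 (debuccalisation): sisisgohem → hisisgohem
  rule 6 (unconditioned shift): hisisgohem → hisiskohem
  ⇒ Hivas hisiskohem
If borrowed from Tovasen 'kitisguhem' after the early changes, it would undergo only the recent ones:
  rule 4 (palatalisation): kitisguhem → kisisguhem
  rule 5 (debuccalisation): no change (kisisguhem)
  rule 6 (unconditioned shift): kisisguhem → kisiskuhem
  ⇒ as a loan: kisiskuhem
Hivas 'kisiskuhem' matches the loan outcome 'kisiskuhem', not the inherited 'hisiskohem' — it skipped the early Hivas changes, so it was borrowed from Tovasen.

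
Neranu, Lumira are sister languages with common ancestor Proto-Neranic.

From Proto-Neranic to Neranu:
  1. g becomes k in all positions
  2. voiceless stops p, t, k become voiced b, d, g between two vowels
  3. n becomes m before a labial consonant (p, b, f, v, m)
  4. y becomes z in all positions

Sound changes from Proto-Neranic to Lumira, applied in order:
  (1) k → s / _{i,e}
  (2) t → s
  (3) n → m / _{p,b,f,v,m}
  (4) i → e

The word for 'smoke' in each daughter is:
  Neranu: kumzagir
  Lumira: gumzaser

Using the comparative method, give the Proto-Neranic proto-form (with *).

Position 1: Neranu has k, Lumira has g. Lumira preserves g here (none of its changes turn any other segment into g), so the proto-segment is *g.
Position 7: Neranu has i, Lumira has e. Neranu preserves i here (none of its changes turn any other segment into i), so the proto-segment is *i.
Verify the candidate proto-form against each daughter:
Neranu: *gumzakir > kumzakir > kumzagir  (by unconditioned shift, intervocalic voicing)
Lumira: *gumzakir > gumzasir > gumzaser  (by palatalisation, vowel merger)
Only *gumzakir yields all of Neranu kumzagir, Lumira gumzaser.

*gumzakir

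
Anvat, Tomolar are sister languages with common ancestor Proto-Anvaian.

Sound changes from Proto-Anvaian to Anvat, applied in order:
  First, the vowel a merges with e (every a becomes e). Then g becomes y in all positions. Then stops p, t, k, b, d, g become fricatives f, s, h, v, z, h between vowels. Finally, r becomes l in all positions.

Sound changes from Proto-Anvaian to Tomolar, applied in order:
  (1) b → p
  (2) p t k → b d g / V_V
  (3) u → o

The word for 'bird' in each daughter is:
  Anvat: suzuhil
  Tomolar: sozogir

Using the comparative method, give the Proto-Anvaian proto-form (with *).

Position 5: Anvat has h, Tomolar has g. Taking the neighbouring segments as reconstructed: Anvat h could go back to *k or *h; Tomolar g could go back to *k or *g — the one source consistent with every daughter is *k.
Position 2: Anvat has u, Tomolar has o. Anvat preserves u here (none of its changes turn any other segment into u), so the proto-segment is *u.
Position 7: Anvat has l, Tomolar has r. Tomolar preserves r here (none of its changes turn any other segment into r), so the proto-segment is *r.
Verify the candidate proto-form against each daughter:
Anvat: start from *suzukir.
  rule 1: no change — suzukir
  rule 2: no change — suzukir
  rule 3 (intervocalic lenition): suzukir → suzuhir
  rule 4 (unconditioned shift): suzuhir → suzuhil
  ⇒ Anvat suzuhil
Tomolar: *suzukir
  suzukir (rule 1 does not apply)
  suzukir → suzugir   [intervocalic voicing]
  suzugir → sozogir   [vowel merger]
  giving Tomolar sozogir.
No other proto-form is consistent with every reflex, so the reconstruction is *suzukir.

*suzukir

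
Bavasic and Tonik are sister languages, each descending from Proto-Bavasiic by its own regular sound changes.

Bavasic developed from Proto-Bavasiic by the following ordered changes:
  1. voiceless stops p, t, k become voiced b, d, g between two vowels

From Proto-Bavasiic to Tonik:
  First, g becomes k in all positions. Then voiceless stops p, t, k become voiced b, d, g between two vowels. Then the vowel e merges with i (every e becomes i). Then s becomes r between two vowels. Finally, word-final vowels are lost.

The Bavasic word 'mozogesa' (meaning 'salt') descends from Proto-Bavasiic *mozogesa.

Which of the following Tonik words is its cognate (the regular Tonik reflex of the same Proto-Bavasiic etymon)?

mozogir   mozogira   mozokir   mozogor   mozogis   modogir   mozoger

Tonik: *mozogesa > mozokesa > mozogesa > mozogisa > mozogira > mozogir  (by unconditioned shift, intervocalic voicing, vowel merger, rhotacism, apocope)
Only 'mozogir' matches the regular Tonik development of *mozogesa.

mozogir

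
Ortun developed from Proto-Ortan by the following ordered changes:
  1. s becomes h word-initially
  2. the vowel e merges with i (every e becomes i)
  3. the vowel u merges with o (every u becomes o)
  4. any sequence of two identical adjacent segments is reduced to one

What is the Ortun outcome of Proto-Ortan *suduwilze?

Ortun: *suduwilze > huduwilze > huduwilzi > hodowilzi  (by debuccalisation, vowel merger, vowel merger)

hodowilzi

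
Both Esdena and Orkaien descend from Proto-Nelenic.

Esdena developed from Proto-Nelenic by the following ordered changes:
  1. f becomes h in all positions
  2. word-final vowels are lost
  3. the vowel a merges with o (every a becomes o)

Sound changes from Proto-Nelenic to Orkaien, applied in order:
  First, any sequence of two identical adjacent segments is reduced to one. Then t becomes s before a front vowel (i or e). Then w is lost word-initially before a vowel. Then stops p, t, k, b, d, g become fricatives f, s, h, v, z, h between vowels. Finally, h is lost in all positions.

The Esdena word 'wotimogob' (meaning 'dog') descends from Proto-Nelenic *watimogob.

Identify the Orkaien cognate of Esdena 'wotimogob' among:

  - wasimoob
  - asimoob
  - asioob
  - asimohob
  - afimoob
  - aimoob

Orkaien: start from *watimogob.
  rule 1: no change — watimogob
  rule 2 (palatalisation): watimogob → wasimogob
  rule 3 (glide loss): wasimogob → asimogob
  rule 4 (intervocalic lenition): asimogob → asimohob
  rule 5 (h-loss): asimohob → asimoob
  ⇒ Orkaien asimoob
The other candidates each miss or misapply at least one Orkaien change.

asimoob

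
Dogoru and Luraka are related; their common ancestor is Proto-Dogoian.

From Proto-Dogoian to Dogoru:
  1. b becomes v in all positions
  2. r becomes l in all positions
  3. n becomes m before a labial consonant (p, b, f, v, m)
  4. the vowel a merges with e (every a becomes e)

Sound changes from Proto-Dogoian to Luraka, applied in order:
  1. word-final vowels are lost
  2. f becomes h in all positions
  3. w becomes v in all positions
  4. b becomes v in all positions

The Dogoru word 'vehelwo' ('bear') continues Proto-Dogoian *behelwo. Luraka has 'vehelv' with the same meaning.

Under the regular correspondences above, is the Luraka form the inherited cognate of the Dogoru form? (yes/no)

yes

Derive the expected Luraka reflex of *behelwo:
Luraka: *behelwo > behelw > behelv > vehelv  (by apocope, unconditioned shift, unconditioned shift)
Luraka 'vehelv' matches the regular reflex exactly, so the pair is cognate.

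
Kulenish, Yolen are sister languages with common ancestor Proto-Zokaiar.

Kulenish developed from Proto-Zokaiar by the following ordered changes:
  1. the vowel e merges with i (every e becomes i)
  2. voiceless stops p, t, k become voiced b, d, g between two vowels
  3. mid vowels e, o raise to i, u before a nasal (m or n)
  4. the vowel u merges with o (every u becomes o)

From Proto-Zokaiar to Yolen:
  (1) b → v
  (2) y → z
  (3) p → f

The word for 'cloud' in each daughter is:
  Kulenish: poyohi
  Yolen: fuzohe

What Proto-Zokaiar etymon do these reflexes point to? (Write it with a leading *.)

*puyohe

Position 1: Kulenish has p, Yolen has f. Kulenish preserves p here (none of its changes turn any other segment into p), so the proto-segment is *p.
Position 3: Kulenish has y, Yolen has z. Kulenish preserves y here (none of its changes turn any other segment into y), so the proto-segment is *y.
Verify the candidate proto-form against each daughter:
Kulenish: *puyohe
  puyohe → puyohi   [vowel merger]
  puyohi (rule 2 does not apply)
  puyohi (rule 3 does not apply)
  puyohi → poyohi   [vowel merger]
  giving Kulenish poyohi.
Yolen: *puyohe
  puyohe (rule 1 does not apply)
  puyohe → puzohe   [unconditioned shift]
  puzohe → fuzohe   [unconditioned shift]
  giving Yolen fuzohe.
*puyohe is the unique common source.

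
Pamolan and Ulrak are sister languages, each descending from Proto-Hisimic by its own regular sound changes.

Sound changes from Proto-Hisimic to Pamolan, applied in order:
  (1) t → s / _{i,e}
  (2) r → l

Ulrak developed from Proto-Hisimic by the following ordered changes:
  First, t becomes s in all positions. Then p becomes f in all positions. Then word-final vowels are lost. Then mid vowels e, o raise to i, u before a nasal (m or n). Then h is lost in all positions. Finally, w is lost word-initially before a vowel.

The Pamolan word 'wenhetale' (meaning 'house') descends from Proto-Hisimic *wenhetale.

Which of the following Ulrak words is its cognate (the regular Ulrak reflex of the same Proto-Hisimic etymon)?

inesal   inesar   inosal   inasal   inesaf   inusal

Ulrak: start from *wenhetale.
  rule 1 (unconditioned shift): wenhetale → wenhesale
  rule 2: no change — wenhesale
  rule 3 (apocope): wenhesale → wenhesal
  rule 4 (pre-nasal raising): wenhesal → winhesal
  rule 5 (h-loss): winhesal → winesal
  rule 6 (glide loss): winesal → inesal
  ⇒ Ulrak inesal
The other candidates each miss or misapply at least one Ulrak change.

inesal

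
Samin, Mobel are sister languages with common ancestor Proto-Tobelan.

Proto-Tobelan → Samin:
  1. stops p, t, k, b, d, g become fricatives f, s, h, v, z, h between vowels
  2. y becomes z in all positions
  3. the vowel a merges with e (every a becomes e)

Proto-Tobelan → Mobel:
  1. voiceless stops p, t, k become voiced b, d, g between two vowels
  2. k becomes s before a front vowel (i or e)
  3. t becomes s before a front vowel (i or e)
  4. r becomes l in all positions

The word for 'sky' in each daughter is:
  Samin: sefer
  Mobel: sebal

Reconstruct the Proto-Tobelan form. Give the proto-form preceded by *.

Position 4: Samin has e, Mobel has a. Mobel preserves a here (none of its changes turn any other segment into a), so the proto-segment is *a.
Position 5: Samin has r, Mobel has l. Samin preserves r here (none of its changes turn any other segment into r), so the proto-segment is *r.
Position 3: Samin has f, Mobel has b. Taking the neighbouring segments as reconstructed: Samin f could go back to *p or *f; Mobel b could go back to *p or *b — the one source consistent with every daughter is *p.
This points to *separ. Verify forward in each daughter:
Samin: *separ
  separ → sefar   [intervocalic lenition]
  sefar (rule 2 does not apply)
  sefar → sefer   [vowel merger]
  giving Samin sefer.
Mobel: *separ
  separ → sebar   [intervocalic voicing]
  sebar (rule 2 does not apply)
  sebar (rule 3 does not apply)
  sebar → sebal   [unconditioned shift]
  giving Mobel sebal.
No other proto-form is consistent with every reflex, so the reconstruction is *separ.

*separ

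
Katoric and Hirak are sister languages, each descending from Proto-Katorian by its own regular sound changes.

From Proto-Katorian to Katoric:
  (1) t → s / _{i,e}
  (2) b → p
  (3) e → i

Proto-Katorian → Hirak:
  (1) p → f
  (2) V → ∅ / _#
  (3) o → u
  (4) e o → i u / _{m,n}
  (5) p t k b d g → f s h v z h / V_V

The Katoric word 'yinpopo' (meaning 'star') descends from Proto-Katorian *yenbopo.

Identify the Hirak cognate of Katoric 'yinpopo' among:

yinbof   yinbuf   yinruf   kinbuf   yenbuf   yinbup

Hirak: start from *yenbopo.
  rule 1 (unconditioned shift): yenbopo → yenbofo
  rule 2 (apocope): yenbofo → yenbof
  rule 3 (vowel merger): yenbof → yenbuf
  rule 4 (pre-nasal raising): yenbuf → yinbuf
  rule 5: no change — yinbuf
  ⇒ Hirak yinbuf
Among the options, 'yinbuf' alone shows every Hirak change applied in order.

yinbuf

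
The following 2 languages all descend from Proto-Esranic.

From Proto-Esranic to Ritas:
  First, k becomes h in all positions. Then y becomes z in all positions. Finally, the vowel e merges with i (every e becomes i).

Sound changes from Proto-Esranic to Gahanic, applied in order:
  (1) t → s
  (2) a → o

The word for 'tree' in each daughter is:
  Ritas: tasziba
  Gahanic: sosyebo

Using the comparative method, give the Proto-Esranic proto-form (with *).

*tasyeba

Position 2: Ritas has a, Gahanic has o. Ritas preserves a here (none of its changes turn any other segment into a), so the proto-segment is *a.
Position 1: Ritas has t, Gahanic has s. Ritas preserves t here (none of its changes turn any other segment into t), so the proto-segment is *t.
Position 5: Ritas has i, Gahanic has e. Gahanic preserves e here (none of its changes turn any other segment into e), so the proto-segment is *e.
Verify the candidate proto-form against each daughter:
Ritas: start from *tasyeba.
  rule 1: no change — tasyeba
  rule 2 (unconditioned shift): tasyeba → taszeba
  rule 3 (vowel merger): taszeba → tasziba
  ⇒ Ritas tasziba
Gahanic: *tasyeba
  tasyeba → sasyeba   [unconditioned shift]
  sasyeba → sosyebo   [vowel merger]
  giving Gahanic sosyebo.
No other proto-form is consistent with every reflex, so the reconstruction is *tasyeba.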